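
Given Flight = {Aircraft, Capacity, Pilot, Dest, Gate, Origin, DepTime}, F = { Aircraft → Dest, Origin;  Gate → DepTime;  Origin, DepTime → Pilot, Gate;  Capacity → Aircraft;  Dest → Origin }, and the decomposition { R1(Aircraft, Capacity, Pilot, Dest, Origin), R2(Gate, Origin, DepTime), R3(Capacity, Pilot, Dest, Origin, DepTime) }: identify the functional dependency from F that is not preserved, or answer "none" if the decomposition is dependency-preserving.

Aircraft → Dest, Origin lies within R1.
Gate → DepTime lies within R2.
Origin, DepTime → Pilot, Gate: restricted closure across fragments reaches Pilot, Gate.
Capacity → Aircraft lies within R1.
Dest → Origin lies within R1.
Every dependency is enforceable on the fragments, so the decomposition is dependency-preserving.

none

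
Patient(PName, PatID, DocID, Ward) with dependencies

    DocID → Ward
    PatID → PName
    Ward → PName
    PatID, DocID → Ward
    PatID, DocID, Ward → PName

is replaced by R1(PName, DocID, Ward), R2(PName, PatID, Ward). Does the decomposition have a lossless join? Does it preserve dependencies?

lossy but dependency-preserving

Lossless test: (PName, Ward)⁺ = {PName, Ward}, which is a superkey of neither fragment — lossy.
Dependency preservation: PatID, DocID → Ward; PatID, DocID, Ward → PName are not contained in any single fragment, but the restricted closure of each left-hand side across the fragments still reaches the right-hand side; the remaining FDs each lie inside some fragment. All dependencies are preserved.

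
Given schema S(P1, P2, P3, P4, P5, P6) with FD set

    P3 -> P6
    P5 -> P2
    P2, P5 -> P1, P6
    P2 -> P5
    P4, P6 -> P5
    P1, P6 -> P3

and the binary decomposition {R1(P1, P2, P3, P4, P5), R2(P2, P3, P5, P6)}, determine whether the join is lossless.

Yes

Common attributes: R1 ∩ R2 = {P2, P3, P5}.
Closure of {P2, P3, P5}: P3 → P6 applies, adding P6; P2, P5 → P1, P6 applies, adding P1. So (P2, P3, P5)⁺ = {P1, P2, P3, P5, P6}.
This closure contains every attribute of R2, so R1 ∩ R2 → R2. The join is lossless.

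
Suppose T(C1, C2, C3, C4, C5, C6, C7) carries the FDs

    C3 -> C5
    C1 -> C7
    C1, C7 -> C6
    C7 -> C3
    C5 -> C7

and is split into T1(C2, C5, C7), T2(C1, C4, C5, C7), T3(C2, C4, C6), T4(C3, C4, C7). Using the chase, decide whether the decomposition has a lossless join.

Chase test. Columns are C1, C2, C3, C4, C5, C6, C7; row i has aⱼ where attribute j ∈ Ti, else bᵢⱼ.
Initial tableau (one row per fragment):
  row 1: b11 a2 b13 b14 a5 b16 a7
  row 2: a1 b22 b23 a4 a5 b26 a7
  row 3: b31 a2 b33 a4 b35 a6 b37
  row 4: b41 b42 a3 a4 b45 b46 a7
Rows 1 and 2 agree on C7; apply C7→C3 and equate their C3 entries.
Rows 1 and 4 agree on C7; apply C7→C3 and equate their C3 entries.
Rows 1 and 4 agree on C3; apply C3→C5 and equate their C5 entries.
No row becomes fully distinguished — the join is lossy.

No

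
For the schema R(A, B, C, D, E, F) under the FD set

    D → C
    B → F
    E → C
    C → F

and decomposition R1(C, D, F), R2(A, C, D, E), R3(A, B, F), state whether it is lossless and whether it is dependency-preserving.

Lossless test (chase): Rows 1 and 2 agree on C; apply C→F and equate their F entries. No row becomes fully distinguished — the join is lossy.
Dependency preservation: every FD's attributes lie within a single fragment, so each can be enforced locally — preserved.

lossy but dependency-preserving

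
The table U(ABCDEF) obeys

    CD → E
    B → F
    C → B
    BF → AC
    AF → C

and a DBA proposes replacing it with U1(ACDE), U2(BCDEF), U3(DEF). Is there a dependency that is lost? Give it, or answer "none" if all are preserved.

AF → C

Check AF → C: no single fragment contains all of {ACF}, and the restricted closure of {AF} across the fragments never reaches {C}.
CD → E is preserved.
B → F is preserved.
C → B is preserved.
BF → AC is preserved.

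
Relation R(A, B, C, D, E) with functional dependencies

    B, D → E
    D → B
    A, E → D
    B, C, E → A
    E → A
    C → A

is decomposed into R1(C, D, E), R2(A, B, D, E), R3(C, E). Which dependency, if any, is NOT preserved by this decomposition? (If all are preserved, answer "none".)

Check C → A: no single fragment contains all of {A, C}, and the restricted closure of {C} across the fragments never reaches {A}.
B, D → E is preserved.
D → B is preserved.
A, E → D is preserved.
B, C, E → A is preserved.
E → A is preserved.

C → A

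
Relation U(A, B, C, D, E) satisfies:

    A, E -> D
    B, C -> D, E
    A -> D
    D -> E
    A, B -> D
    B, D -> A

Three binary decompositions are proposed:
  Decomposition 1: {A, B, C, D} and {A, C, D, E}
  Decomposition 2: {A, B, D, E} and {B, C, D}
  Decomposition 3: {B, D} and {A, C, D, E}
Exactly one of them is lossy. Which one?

Decomposition 3

Decomposition 1: common = {A, C, D}, closure = {A, C, D, E} → lossless.
Decomposition 2: common = {B, D}, closure = {A, B, D, E} → lossless.
Decomposition 3: common = {D}, closure = {D, E} → lossy.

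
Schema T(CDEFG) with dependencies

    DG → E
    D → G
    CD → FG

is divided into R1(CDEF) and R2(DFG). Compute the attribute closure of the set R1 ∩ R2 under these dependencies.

DEFG

R1 ∩ R2 = {DF}.
D → G applies, adding G
DG → E applies, adding E
Closure: {DEFG}.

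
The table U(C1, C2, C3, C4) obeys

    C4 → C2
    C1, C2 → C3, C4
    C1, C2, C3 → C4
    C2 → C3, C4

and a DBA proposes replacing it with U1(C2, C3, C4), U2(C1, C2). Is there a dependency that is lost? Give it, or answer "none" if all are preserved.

none

C4 → C2 lies within U1.
C1, C2 → C3, C4: restricted closure across fragments reaches C3, C4.
C1, C2, C3 → C4: restricted closure across fragments reaches C4.
C2 → C3, C4 lies within U1.
Every dependency is enforceable on the fragments, so the decomposition is dependency-preserving.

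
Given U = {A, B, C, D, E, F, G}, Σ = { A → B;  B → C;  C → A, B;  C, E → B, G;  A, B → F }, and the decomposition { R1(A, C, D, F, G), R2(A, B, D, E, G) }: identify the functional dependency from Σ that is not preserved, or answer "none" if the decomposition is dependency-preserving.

A → B lies within R2.
B → C: restricted closure across fragments reaches C.
C → A, B: restricted closure across fragments reaches A, B.
C, E → B, G: restricted closure across fragments reaches B, G.
A, B → F: restricted closure across fragments reaches F.
Every dependency is enforceable on the fragments, so the decomposition is dependency-preserving.

none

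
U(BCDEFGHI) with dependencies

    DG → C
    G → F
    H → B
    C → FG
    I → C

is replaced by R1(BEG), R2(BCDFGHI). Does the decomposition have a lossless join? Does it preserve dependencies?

lossy but dependency-preserving

Lossless test: (BG)⁺ = {BFG}, which is a superkey of neither fragment — lossy.
Dependency preservation: every FD's attributes lie within a single fragment, so each can be enforced locally — preserved.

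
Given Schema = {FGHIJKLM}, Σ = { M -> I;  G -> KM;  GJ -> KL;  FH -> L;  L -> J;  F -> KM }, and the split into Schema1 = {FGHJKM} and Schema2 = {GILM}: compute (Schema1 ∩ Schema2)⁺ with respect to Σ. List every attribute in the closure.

Schema1 ∩ Schema2 = {GM}.
M → I applies, adding I
G → KM applies, adding K
Closure: {GIKM}.

GIKM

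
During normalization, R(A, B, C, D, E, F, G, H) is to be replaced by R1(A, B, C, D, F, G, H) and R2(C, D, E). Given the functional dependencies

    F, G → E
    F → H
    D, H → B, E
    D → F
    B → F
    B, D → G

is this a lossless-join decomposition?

Common attributes: R1 ∩ R2 = {C, D}.
Closure of {C, D}: D → F applies, adding F; F → H applies, adding H; D, H → B, E applies, adding B, E; B, D → G applies, adding G. So (C, D)⁺ = {B, C, D, E, F, G, H}.
This closure contains every attribute of R2, so R1 ∩ R2 → R2. The join is lossless.

Yes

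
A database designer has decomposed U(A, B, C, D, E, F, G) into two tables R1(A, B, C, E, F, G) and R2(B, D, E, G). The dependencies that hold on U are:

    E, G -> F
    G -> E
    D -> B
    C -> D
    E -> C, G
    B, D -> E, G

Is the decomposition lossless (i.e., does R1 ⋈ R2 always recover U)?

Common attributes: R1 ∩ R2 = {B, E, G}.
Closure of {B, E, G}: E, G → F applies, adding F; E → C, G applies, adding C; C → D applies, adding D. So (B, E, G)⁺ = {B, C, D, E, F, G}.
This closure contains every attribute of R2, so R1 ∩ R2 → R2. The join is lossless.

Yes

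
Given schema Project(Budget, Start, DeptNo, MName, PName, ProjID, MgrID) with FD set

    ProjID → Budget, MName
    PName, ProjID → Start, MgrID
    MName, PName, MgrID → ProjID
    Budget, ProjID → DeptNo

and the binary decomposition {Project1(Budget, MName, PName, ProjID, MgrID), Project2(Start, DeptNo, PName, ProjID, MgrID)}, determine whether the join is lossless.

Common attributes: Project1 ∩ Project2 = {PName, ProjID, MgrID}.
Closure of {PName, ProjID, MgrID}: ProjID → Budget, MName applies, adding Budget, MName; PName, ProjID → Start, MgrID applies, adding Start; Budget, ProjID → DeptNo applies, adding DeptNo. So (PName, ProjID, MgrID)⁺ = {Budget, Start, DeptNo, MName, PName, ProjID, MgrID}.
This closure contains every attribute of Project1, so Project1 ∩ Project2 → Project1. The join is lossless.

Yes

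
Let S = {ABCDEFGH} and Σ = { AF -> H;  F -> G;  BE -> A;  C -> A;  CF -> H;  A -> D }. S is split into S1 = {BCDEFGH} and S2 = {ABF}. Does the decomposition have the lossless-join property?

No

Common attributes: S1 ∩ S2 = {BF}.
Closure of {BF}: F → G applies, adding G. So (BF)⁺ = {BFG}.
The closure contains neither all of S1 = {BCDEFGH} nor all of S2 = {ABF}, so the common attributes are not a superkey of either fragment. The join is lossy.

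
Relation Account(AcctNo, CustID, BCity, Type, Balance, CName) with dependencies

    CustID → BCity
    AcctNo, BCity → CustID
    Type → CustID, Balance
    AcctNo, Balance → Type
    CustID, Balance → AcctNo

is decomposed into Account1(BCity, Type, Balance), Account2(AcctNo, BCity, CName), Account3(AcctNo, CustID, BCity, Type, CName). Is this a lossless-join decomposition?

Yes

Chase test. Columns are AcctNo, CustID, BCity, Type, Balance, CName; row i has aⱼ where attribute j ∈ Accounti, else bᵢⱼ.
Initial tableau (one row per fragment):
  row 1: b11 b12 a3 a4 a5 b16
  row 2: a1 b22 a3 b24 b25 a6
  row 3: a1 a2 a3 a4 b35 a6
Rows 2 and 3 agree on AcctNo, BCity; apply AcctNo, BCity→CustID and equate their CustID entries.
Rows 1 and 3 agree on Type; apply Type→CustID, Balance and equate their CustID, Balance entries.
Rows 1 and 3 agree on CustID, Balance; apply CustID, Balance→AcctNo and equate their AcctNo entries.
Row 3 is now all distinguished symbols — the join is lossless.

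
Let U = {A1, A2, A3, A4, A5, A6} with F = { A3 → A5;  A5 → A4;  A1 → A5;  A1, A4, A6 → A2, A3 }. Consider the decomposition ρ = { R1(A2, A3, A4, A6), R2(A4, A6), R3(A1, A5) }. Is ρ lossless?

No

Chase test. Columns are A1, A2, A3, A4, A5, A6; row i has aⱼ where attribute j ∈ Ri, else bᵢⱼ.
Initial tableau (one row per fragment):
  row 1: b11 a2 a3 a4 b15 a6
  row 2: b21 b22 b23 a4 b25 a6
  row 3: a1 b32 b33 b34 a5 b36
No row becomes fully distinguished — the join is lossy.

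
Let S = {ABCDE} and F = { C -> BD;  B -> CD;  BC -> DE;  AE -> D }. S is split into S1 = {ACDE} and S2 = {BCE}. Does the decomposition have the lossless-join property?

Yes

Common attributes: S1 ∩ S2 = {CE}.
Closure of {CE}: C → BD applies, adding BD. So (CE)⁺ = {BCDE}.
This closure contains every attribute of S2, so S1 ∩ S2 → S2. The join is lossless.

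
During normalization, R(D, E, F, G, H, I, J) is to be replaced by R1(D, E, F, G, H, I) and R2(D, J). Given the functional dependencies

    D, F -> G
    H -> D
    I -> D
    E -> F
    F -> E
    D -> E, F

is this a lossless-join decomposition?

No

Common attributes: R1 ∩ R2 = {D}.
Closure of {D}: D → E, F applies, adding E, F; D, F → G applies, adding G. So (D)⁺ = {D, E, F, G}.
The closure contains neither all of R1 = {D, E, F, G, H, I} nor all of R2 = {D, J}, so the common attributes are not a superkey of either fragment. The join is lossy.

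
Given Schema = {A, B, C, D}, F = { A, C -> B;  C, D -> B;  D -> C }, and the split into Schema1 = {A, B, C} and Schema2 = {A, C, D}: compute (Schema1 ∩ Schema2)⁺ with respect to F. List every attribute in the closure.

A, B, C

Schema1 ∩ Schema2 = {A, C}.
A, C → B applies, adding B
Closure: {A, B, C}.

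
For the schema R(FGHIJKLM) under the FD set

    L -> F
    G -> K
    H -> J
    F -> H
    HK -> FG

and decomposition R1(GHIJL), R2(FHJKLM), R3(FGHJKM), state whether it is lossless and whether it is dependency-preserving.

lossy but dependency-preserving

Lossless test (chase): Rows 1 and 2 agree on L; apply L→F and equate their F entries. Rows 1 and 3 agree on G; apply G→K and equate their K entries. Rows 1 and 2 agree on HK; apply HK→FG and equate their FG entries. No row becomes fully distinguished — the join is lossy.
Dependency preservation: every FD's attributes lie within a single fragment, so each can be enforced locally — preserved.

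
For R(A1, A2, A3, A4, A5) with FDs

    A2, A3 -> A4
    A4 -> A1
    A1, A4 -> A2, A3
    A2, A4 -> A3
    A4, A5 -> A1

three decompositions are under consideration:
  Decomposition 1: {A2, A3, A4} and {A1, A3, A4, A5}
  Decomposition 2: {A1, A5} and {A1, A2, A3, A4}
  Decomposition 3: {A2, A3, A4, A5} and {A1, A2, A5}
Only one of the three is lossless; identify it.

Decomposition 1: common = {A3, A4}, closure = {A1, A2, A3, A4} → lossless.
Decomposition 2: common = {A1}, closure = {A1} → lossy.
Decomposition 3: common = {A2, A5}, closure = {A2, A5} → lossy.

Decomposition 1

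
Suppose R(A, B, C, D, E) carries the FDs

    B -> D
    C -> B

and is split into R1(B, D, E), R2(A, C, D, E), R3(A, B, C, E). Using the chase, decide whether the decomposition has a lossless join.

Yes

Chase test. Columns are A, B, C, D, E; row i has aⱼ where attribute j ∈ Ri, else bᵢⱼ.
Initial tableau (one row per fragment):
  row 1: b11 a2 b13 a4 a5
  row 2: a1 b22 a3 a4 a5
  row 3: a1 a2 a3 b34 a5
Rows 1 and 3 agree on B; apply B→D and equate their D entries.
Rows 2 and 3 agree on C; apply C→B and equate their B entries.
Row 2 is now all distinguished symbols — the join is lossless.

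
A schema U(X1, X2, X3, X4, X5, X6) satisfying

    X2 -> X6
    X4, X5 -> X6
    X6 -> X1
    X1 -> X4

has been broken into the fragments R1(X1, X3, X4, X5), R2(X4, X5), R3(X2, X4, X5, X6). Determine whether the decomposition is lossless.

Chase test. Columns are X1, X2, X3, X4, X5, X6; row i has aⱼ where attribute j ∈ Ri, else bᵢⱼ.
Initial tableau (one row per fragment):
  row 1: a1 b12 a3 a4 a5 b16
  row 2: b21 b22 b23 a4 a5 b26
  row 3: b31 a2 b33 a4 a5 a6
Rows 1 and 2 agree on X4, X5; apply X4, X5→X6 and equate their X6 entries.
Rows 1 and 3 agree on X4, X5; apply X4, X5→X6 and equate their X6 entries.
Rows 1 and 2 agree on X6; apply X6→X1 and equate their X1 entries.
Rows 1 and 3 agree on X6; apply X6→X1 and equate their X1 entries.
No row becomes fully distinguished — the join is lossy.

No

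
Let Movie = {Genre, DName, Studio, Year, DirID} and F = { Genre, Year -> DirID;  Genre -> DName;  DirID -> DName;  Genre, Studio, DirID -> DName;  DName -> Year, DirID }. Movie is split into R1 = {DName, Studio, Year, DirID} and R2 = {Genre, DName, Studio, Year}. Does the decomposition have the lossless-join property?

Yes

Common attributes: R1 ∩ R2 = {DName, Studio, Year}.
Closure of {DName, Studio, Year}: DName → Year, DirID applies, adding DirID. So (DName, Studio, Year)⁺ = {DName, Studio, Year, DirID}.
This closure contains every attribute of R1, so R1 ∩ R2 → R1. The join is lossless.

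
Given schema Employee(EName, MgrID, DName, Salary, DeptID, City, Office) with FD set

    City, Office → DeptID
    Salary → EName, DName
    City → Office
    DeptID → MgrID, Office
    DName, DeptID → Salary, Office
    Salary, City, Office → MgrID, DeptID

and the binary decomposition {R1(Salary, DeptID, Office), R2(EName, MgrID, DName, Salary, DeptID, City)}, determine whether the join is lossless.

Yes

Common attributes: R1 ∩ R2 = {Salary, DeptID}.
Closure of {Salary, DeptID}: Salary → EName, DName applies, adding EName, DName; DeptID → MgrID, Office applies, adding MgrID, Office. So (Salary, DeptID)⁺ = {EName, MgrID, DName, Salary, DeptID, Office}.
This closure contains every attribute of R1, so R1 ∩ R2 → R1. The join is lossless.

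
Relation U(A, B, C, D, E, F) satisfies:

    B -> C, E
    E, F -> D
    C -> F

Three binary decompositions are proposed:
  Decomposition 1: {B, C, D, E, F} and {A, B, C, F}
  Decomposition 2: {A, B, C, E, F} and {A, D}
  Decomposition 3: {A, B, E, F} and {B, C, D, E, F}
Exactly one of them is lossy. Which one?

Decomposition 2

Decomposition 1: common = {B, C, F}, closure = {B, C, D, E, F} → lossless.
Decomposition 2: common = {A}, closure = {A} → lossy.
Decomposition 3: common = {B, E, F}, closure = {B, C, D, E, F} → lossless.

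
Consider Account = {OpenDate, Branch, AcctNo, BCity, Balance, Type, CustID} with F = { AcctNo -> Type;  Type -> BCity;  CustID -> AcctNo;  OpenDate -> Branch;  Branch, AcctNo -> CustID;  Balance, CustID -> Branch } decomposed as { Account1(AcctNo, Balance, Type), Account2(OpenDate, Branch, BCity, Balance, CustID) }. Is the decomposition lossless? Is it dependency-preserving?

lossy and not dependency-preserving

Lossless test: (Balance)⁺ = {Balance}, which is a superkey of neither fragment — lossy.
Dependency preservation: the restricted closure of {Type} across the fragments never reaches {BCity}, so Type → BCity cannot be enforced without a join — not preserved.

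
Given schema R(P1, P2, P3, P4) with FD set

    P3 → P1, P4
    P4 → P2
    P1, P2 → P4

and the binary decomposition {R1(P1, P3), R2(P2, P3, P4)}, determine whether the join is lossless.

Yes

Common attributes: R1 ∩ R2 = {P3}.
Closure of {P3}: P3 → P1, P4 applies, adding P1, P4; P4 → P2 applies, adding P2. So (P3)⁺ = {P1, P2, P3, P4}.
This closure contains every attribute of R1, so R1 ∩ R2 → R1. The join is lossless.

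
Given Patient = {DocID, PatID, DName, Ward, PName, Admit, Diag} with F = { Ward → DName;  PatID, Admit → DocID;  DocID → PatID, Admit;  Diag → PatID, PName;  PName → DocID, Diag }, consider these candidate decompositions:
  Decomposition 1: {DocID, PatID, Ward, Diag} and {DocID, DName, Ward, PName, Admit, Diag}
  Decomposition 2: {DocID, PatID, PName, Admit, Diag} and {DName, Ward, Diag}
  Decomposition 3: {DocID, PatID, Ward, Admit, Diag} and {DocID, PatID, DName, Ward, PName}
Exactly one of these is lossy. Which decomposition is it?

Decomposition 3

Decomposition 1: common = {DocID, Ward, Diag}, closure = {DocID, PatID, DName, Ward, PName, Admit, Diag} → lossless.
Decomposition 2: common = {Diag}, closure = {DocID, PatID, PName, Admit, Diag} → lossless.
Decomposition 3: common = {DocID, PatID, Ward}, closure = {DocID, PatID, DName, Ward, Admit} → lossy.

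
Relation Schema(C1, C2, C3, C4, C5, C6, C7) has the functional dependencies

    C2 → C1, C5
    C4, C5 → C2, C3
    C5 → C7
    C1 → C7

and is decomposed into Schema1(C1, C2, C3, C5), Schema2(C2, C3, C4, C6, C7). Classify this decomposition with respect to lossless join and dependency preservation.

lossless but not dependency-preserving

Lossless test: (C2, C3)⁺ = {C1, C2, C3, C5, C7}, which contains all of one fragment — lossless.
Dependency preservation: the restricted closure of {C4, C5} across the fragments never reaches {C2, C3}, so C4, C5 → C2, C3 cannot be enforced without a join — not preserved.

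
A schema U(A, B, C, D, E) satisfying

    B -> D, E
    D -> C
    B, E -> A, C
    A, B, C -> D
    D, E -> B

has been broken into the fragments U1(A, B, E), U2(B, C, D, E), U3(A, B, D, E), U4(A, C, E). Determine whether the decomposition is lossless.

Yes

Chase test. Columns are A, B, C, D, E; row i has aⱼ where attribute j ∈ Ui, else bᵢⱼ.
Initial tableau (one row per fragment):
  row 1: a1 a2 b13 b14 a5
  row 2: b21 a2 a3 a4 a5
  row 3: a1 a2 b33 a4 a5
  row 4: a1 b42 a3 b44 a5
Rows 1 and 2 agree on B; apply B→D, E and equate their D, E entries.
Rows 1 and 2 agree on D; apply D→C and equate their C entries.
Rows 1 and 3 agree on D; apply D→C and equate their C entries.
Rows 1 and 2 agree on B, E; apply B, E→A, C and equate their A, C entries.
Row 1 is now all distinguished symbols — the join is lossless.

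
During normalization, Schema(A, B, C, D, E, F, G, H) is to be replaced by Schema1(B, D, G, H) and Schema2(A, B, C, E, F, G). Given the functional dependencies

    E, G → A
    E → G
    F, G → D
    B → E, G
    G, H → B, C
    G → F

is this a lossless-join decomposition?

Common attributes: Schema1 ∩ Schema2 = {B, G}.
Closure of {B, G}: B → E, G applies, adding E; G → F applies, adding F; E, G → A applies, adding A; F, G → D applies, adding D. So (B, G)⁺ = {A, B, D, E, F, G}.
The closure contains neither all of Schema1 = {B, D, G, H} nor all of Schema2 = {A, B, C, E, F, G}, so the common attributes are not a superkey of either fragment. The join is lossy.

No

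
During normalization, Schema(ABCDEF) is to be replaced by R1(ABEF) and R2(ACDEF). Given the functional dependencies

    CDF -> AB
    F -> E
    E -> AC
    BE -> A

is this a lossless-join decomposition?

No

Common attributes: R1 ∩ R2 = {AEF}.
Closure of {AEF}: E → AC applies, adding C. So (AEF)⁺ = {ACEF}.
The closure contains neither all of R1 = {ABEF} nor all of R2 = {ACDEF}, so the common attributes are not a superkey of either fragment. The join is lossy.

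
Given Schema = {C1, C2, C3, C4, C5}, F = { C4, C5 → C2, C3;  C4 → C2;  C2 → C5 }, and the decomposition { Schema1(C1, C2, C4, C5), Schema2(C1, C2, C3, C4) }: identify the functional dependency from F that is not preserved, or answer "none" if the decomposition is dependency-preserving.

none

C4, C5 → C2, C3: restricted closure across fragments reaches C2, C3.
C4 → C2 lies within Schema1.
C2 → C5 lies within Schema1.
Every dependency is enforceable on the fragments, so the decomposition is dependency-preserving.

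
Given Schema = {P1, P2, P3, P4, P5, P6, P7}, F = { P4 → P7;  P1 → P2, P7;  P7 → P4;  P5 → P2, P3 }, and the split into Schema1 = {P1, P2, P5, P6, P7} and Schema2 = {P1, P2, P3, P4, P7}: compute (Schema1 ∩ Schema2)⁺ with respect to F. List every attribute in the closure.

P1, P2, P4, P7

Schema1 ∩ Schema2 = {P1, P2, P7}.
P7 → P4 applies, adding P4
Closure: {P1, P2, P4, P7}.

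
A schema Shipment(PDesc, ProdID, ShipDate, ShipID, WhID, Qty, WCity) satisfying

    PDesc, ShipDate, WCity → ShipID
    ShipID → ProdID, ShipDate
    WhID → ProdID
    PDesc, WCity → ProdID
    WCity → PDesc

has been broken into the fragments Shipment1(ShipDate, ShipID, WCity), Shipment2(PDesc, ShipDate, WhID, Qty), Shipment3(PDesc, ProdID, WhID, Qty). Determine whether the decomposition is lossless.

No

Chase test. Columns are PDesc, ProdID, ShipDate, ShipID, WhID, Qty, WCity; row i has aⱼ where attribute j ∈ Shipmenti, else bᵢⱼ.
Initial tableau (one row per fragment):
  row 1: b11 b12 a3 a4 b15 b16 a7
  row 2: a1 b22 a3 b24 a5 a6 b27
  row 3: a1 a2 b33 b34 a5 a6 b37
Rows 2 and 3 agree on WhID; apply WhID→ProdID and equate their ProdID entries.
No row becomes fully distinguished — the join is lossy.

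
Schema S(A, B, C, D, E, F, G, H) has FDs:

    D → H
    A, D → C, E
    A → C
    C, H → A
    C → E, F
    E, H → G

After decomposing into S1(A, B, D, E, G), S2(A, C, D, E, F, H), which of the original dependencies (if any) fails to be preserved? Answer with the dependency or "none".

E, H → G

Check E, H → G: no single fragment contains all of {E, G, H}, and the restricted closure of {E, H} across the fragments never reaches {G}.
D → H is preserved.
A, D → C, E is preserved.
A → C is preserved.
C, H → A is preserved.
C → E, F is preserved.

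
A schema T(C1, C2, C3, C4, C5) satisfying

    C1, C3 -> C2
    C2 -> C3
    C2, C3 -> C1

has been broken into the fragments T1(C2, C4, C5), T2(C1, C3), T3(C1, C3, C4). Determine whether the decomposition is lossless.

Chase test. Columns are C1, C2, C3, C4, C5; row i has aⱼ where attribute j ∈ Ti, else bᵢⱼ.
Initial tableau (one row per fragment):
  row 1: b11 a2 b13 a4 a5
  row 2: a1 b22 a3 b24 b25
  row 3: a1 b32 a3 a4 b35
Rows 2 and 3 agree on C1, C3; apply C1, C3→C2 and equate their C2 entries.
No row becomes fully distinguished — the join is lossy.

No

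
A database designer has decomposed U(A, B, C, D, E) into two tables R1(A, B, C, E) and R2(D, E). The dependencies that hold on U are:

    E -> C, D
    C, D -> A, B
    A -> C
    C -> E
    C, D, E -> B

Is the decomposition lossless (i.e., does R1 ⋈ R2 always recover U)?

Common attributes: R1 ∩ R2 = {E}.
Closure of {E}: E → C, D applies, adding C, D; C, D → A, B applies, adding A, B. So (E)⁺ = {A, B, C, D, E}.
This closure contains every attribute of R1, so R1 ∩ R2 → R1. The join is lossless.

Yes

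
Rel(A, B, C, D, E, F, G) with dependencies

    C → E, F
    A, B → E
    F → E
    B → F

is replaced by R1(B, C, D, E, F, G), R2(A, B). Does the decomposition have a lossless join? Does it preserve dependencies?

lossy but dependency-preserving

Lossless test: (B)⁺ = {B, E, F}, which is a superkey of neither fragment — lossy.
Dependency preservation: A, B → E is not contained in any single fragment, but the restricted closure of its left-hand side across the fragments still reaches the right-hand side; the remaining FDs each lie inside some fragment. All dependencies are preserved.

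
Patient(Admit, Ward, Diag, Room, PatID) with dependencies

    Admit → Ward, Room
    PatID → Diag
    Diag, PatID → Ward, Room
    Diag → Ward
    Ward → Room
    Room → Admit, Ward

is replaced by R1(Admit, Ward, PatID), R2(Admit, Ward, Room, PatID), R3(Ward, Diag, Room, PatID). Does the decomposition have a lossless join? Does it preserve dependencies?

Lossless test (chase): Rows 1 and 2 agree on Admit; apply Admit→Ward, Room and equate their Ward, Room entries. Rows 1 and 2 agree on PatID; apply PatID→Diag and equate their Diag entries. Rows 1 and 3 agree on PatID; apply PatID→Diag and equate their Diag entries. Rows 1 and 3 agree on Room; apply Room→Admit, Ward and equate their Admit, Ward entries. Row 1 is now all distinguished symbols — the join is lossless.
Dependency preservation: every FD's attributes lie within a single fragment, so each can be enforced locally — preserved.

lossless and dependency-preserving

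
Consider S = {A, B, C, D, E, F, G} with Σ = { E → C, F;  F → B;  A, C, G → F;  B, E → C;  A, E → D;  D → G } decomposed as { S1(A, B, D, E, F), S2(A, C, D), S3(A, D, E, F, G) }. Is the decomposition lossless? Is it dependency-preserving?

lossy and not dependency-preserving

Lossless test (chase): Rows 1 and 3 agree on E; apply E→C, F and equate their C, F entries. Rows 1 and 3 agree on F; apply F→B and equate their B entries. Rows 1 and 2 agree on D; apply D→G and equate their G entries. Rows 1 and 3 agree on D; apply D→G and equate their G entries. No row becomes fully distinguished — the join is lossy.
Dependency preservation: the restricted closure of {E} across the fragments never reaches {C, F}, so E → C, F cannot be enforced without a join — not preserved.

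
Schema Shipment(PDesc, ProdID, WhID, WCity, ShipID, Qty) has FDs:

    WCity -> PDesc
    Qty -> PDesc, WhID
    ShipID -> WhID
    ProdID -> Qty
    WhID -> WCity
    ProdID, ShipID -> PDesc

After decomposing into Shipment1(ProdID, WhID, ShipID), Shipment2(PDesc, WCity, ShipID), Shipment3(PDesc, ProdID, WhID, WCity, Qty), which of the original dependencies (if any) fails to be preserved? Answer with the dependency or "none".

WCity → PDesc lies within Shipment2.
Qty → PDesc, WhID lies within Shipment3.
ShipID → WhID lies within Shipment1.
ProdID → Qty lies within Shipment3.
WhID → WCity lies within Shipment3.
ProdID, ShipID → PDesc: restricted closure across fragments reaches PDesc.
Every dependency is enforceable on the fragments, so the decomposition is dependency-preserving.

none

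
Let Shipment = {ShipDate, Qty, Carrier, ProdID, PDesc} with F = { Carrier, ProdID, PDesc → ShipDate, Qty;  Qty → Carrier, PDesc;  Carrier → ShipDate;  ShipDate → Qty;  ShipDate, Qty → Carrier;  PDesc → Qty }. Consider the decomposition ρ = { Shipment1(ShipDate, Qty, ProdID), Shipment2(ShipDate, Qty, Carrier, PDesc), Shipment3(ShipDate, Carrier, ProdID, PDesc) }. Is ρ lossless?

Chase test. Columns are ShipDate, Qty, Carrier, ProdID, PDesc; row i has aⱼ where attribute j ∈ Shipmenti, else bᵢⱼ.
Initial tableau (one row per fragment):
  row 1: a1 a2 b13 a4 b15
  row 2: a1 a2 a3 b24 a5
  row 3: a1 b32 a3 a4 a5
Rows 1 and 2 agree on Qty; apply Qty→Carrier, PDesc and equate their Carrier, PDesc entries.
Rows 1 and 3 agree on ShipDate; apply ShipDate→Qty and equate their Qty entries.
Row 1 is now all distinguished symbols — the join is lossless.

Yes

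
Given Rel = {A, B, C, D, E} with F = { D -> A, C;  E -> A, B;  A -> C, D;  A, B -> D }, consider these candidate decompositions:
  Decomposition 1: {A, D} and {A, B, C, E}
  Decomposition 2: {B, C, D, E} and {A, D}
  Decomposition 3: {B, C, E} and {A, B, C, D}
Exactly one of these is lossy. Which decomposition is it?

Decomposition 3

Decomposition 1: common = {A}, closure = {A, C, D} → lossless.
Decomposition 2: common = {D}, closure = {A, C, D} → lossless.
Decomposition 3: common = {B, C}, closure = {B, C} → lossy.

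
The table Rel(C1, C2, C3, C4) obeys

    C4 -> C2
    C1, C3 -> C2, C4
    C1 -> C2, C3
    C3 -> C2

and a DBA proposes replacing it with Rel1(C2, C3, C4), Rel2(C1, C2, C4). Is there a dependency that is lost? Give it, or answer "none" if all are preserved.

Check C1 → C2, C3: no single fragment contains all of {C1, C2, C3}, and the restricted closure of {C1} across the fragments never reaches {C2, C3}.
C4 → C2 is preserved.
C1, C3 → C2, C4 is preserved.
C3 → C2 is preserved.

C1 -> C2, C3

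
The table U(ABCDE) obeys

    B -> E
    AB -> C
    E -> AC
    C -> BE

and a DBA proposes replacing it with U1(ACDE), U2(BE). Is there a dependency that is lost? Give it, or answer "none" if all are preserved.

B → E lies within U2.
AB → C: restricted closure across fragments reaches C.
E → AC lies within U1.
C → BE: restricted closure across fragments reaches BE.
Every dependency is enforceable on the fragments, so the decomposition is dependency-preserving.

none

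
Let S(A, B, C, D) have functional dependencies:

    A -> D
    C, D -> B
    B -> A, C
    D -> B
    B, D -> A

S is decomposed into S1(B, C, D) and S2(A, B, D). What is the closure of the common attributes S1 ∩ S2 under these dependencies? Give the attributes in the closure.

A, B, C, D

S1 ∩ S2 = {B, D}.
B → A, C applies, adding A, C
Closure: {A, B, C, D}.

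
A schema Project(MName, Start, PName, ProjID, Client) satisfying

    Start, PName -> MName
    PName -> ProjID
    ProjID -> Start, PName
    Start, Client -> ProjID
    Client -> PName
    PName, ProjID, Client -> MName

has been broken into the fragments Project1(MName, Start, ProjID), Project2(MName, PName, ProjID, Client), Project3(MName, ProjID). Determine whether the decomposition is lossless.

Chase test. Columns are MName, Start, PName, ProjID, Client; row i has aⱼ where attribute j ∈ Projecti, else bᵢⱼ.
Initial tableau (one row per fragment):
  row 1: a1 a2 b13 a4 b15
  row 2: a1 b22 a3 a4 a5
  row 3: a1 b32 b33 a4 b35
Rows 1 and 2 agree on ProjID; apply ProjID→Start, PName and equate their Start, PName entries.
Rows 1 and 3 agree on ProjID; apply ProjID→Start, PName and equate their Start, PName entries.
Row 2 is now all distinguished symbols — the join is lossless.

Yes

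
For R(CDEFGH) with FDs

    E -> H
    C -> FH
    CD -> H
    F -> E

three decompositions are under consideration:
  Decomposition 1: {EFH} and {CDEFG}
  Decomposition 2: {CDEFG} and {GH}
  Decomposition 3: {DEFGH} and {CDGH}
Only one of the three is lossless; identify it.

Decomposition 1

Decomposition 1: common = {EF}, closure = {EFH} → lossless.
Decomposition 2: common = {G}, closure = {G} → lossy.
Decomposition 3: common = {DGH}, closure = {DGH} → lossy.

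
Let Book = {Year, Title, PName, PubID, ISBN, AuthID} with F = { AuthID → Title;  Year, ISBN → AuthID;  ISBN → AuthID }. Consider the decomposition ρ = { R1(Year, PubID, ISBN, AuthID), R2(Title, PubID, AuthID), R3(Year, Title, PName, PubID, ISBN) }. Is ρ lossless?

Chase test. Columns are Year, Title, PName, PubID, ISBN, AuthID; row i has aⱼ where attribute j ∈ Ri, else bᵢⱼ.
Initial tableau (one row per fragment):
  row 1: a1 b12 b13 a4 a5 a6
  row 2: b21 a2 b23 a4 b25 a6
  row 3: a1 a2 a3 a4 a5 b36
Rows 1 and 2 agree on AuthID; apply AuthID→Title and equate their Title entries.
Rows 1 and 3 agree on Year, ISBN; apply Year, ISBN→AuthID and equate their AuthID entries.
Row 3 is now all distinguished symbols — the join is lossless.

Yes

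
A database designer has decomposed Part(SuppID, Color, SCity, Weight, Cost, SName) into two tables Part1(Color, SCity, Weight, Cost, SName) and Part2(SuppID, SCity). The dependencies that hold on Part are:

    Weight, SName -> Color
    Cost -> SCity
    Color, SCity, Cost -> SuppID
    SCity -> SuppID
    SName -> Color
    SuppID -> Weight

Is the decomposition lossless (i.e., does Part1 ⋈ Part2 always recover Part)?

Yes

Common attributes: Part1 ∩ Part2 = {SCity}.
Closure of {SCity}: SCity → SuppID applies, adding SuppID; SuppID → Weight applies, adding Weight. So (SCity)⁺ = {SuppID, SCity, Weight}.
This closure contains every attribute of Part2, so Part1 ∩ Part2 → Part2. The join is lossless.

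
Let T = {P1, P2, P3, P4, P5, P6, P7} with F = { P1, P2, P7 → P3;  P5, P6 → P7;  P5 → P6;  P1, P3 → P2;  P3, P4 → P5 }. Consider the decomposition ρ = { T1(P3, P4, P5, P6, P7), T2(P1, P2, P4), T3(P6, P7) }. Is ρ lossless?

No

Chase test. Columns are P1, P2, P3, P4, P5, P6, P7; row i has aⱼ where attribute j ∈ Ti, else bᵢⱼ.
Initial tableau (one row per fragment):
  row 1: b11 b12 a3 a4 a5 a6 a7
  row 2: a1 a2 b23 a4 b25 b26 b27
  row 3: b31 b32 b33 b34 b35 a6 a7
No row becomes fully distinguished — the join is lossy.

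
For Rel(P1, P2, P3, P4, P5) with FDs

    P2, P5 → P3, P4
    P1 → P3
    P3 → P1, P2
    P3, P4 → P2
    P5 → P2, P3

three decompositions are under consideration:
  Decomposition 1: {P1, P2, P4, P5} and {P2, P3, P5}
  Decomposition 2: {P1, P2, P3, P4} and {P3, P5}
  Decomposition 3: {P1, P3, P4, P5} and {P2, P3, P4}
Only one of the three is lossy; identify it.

Decomposition 2

Decomposition 1: common = {P2, P5}, closure = {P1, P2, P3, P4, P5} → lossless.
Decomposition 2: common = {P3}, closure = {P1, P2, P3} → lossy.
Decomposition 3: common = {P3, P4}, closure = {P1, P2, P3, P4} → lossless.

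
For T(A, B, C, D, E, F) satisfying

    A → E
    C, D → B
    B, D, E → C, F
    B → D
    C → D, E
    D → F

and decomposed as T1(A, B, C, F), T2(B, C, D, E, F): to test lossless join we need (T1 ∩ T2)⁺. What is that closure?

B, C, D, E, F

T1 ∩ T2 = {B, C, F}.
B → D applies, adding D
C → D, E applies, adding E
Closure: {B, C, D, E, F}.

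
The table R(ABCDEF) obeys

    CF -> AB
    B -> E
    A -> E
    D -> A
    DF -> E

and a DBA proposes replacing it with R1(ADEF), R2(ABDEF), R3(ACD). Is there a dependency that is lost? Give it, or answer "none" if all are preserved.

Check CF → AB: no single fragment contains all of {ABCF}, and the restricted closure of {CF} across the fragments never reaches {AB}.
B → E is preserved.
A → E is preserved.
D → A is preserved.
DF → E is preserved.

CF -> AB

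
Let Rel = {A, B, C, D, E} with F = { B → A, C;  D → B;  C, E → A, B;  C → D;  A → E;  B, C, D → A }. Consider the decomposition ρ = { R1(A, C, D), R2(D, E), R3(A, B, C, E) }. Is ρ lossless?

Chase test. Columns are A, B, C, D, E; row i has aⱼ where attribute j ∈ Ri, else bᵢⱼ.
Initial tableau (one row per fragment):
  row 1: a1 b12 a3 a4 b15
  row 2: b21 b22 b23 a4 a5
  row 3: a1 a2 a3 b34 a5
Rows 1 and 2 agree on D; apply D→B and equate their B entries.
Rows 1 and 3 agree on C; apply C→D and equate their D entries.
Rows 1 and 3 agree on A; apply A→E and equate their E entries.
Rows 1 and 2 agree on B; apply B→A, C and equate their A, C entries.
Rows 1 and 3 agree on D; apply D→B and equate their B entries.
Row 1 is now all distinguished symbols — the join is lossless.

Yes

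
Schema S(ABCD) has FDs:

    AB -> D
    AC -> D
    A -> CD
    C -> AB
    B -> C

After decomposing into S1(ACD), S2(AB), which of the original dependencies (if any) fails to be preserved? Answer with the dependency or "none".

none

AB → D: restricted closure across fragments reaches D.
AC → D lies within S1.
A → CD lies within S1.
C → AB: restricted closure across fragments reaches AB.
B → C: restricted closure across fragments reaches C.
Every dependency is enforceable on the fragments, so the decomposition is dependency-preserving.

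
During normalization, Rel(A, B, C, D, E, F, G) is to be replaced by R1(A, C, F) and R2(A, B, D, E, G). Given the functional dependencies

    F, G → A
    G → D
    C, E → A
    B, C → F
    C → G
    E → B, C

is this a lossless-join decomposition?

Common attributes: R1 ∩ R2 = {A}.
No dependency enlarges {A}, so (A)⁺ = {A}.
The closure contains neither all of R1 = {A, C, F} nor all of R2 = {A, B, D, E, G}, so the common attributes are not a superkey of either fragment. The join is lossy.

No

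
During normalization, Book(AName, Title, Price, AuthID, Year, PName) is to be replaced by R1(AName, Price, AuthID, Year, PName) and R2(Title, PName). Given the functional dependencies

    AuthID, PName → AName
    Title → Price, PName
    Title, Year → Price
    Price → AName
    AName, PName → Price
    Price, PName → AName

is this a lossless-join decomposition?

No

Common attributes: R1 ∩ R2 = {PName}.
No dependency enlarges {PName}, so (PName)⁺ = {PName}.
The closure contains neither all of R1 = {AName, Price, AuthID, Year, PName} nor all of R2 = {Title, PName}, so the common attributes are not a superkey of either fragment. The join is lossy.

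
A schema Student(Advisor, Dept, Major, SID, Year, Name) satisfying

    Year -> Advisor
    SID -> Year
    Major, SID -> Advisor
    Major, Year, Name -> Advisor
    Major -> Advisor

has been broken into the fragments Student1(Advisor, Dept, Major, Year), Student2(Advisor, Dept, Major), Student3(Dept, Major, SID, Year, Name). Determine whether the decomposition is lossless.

Chase test. Columns are Advisor, Dept, Major, SID, Year, Name; row i has aⱼ where attribute j ∈ Studenti, else bᵢⱼ.
Initial tableau (one row per fragment):
  row 1: a1 a2 a3 b14 a5 b16
  row 2: a1 a2 a3 b24 b25 b26
  row 3: b31 a2 a3 a4 a5 a6
Rows 1 and 3 agree on Year; apply Year→Advisor and equate their Advisor entries.
Row 3 is now all distinguished symbols — the join is lossless.

Yes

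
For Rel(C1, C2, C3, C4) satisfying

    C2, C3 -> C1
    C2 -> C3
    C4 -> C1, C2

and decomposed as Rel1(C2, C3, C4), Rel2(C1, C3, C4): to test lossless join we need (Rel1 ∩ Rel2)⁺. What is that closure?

C1, C2, C3, C4

Rel1 ∩ Rel2 = {C3, C4}.
C4 → C1, C2 applies, adding C1, C2
Closure: {C1, C2, C3, C4}.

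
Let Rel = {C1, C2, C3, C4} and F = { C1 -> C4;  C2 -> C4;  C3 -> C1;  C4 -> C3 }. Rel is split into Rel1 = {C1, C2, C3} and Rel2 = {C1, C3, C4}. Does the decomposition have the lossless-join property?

Yes

Common attributes: Rel1 ∩ Rel2 = {C1, C3}.
Closure of {C1, C3}: C1 → C4 applies, adding C4. So (C1, C3)⁺ = {C1, C3, C4}.
This closure contains every attribute of Rel2, so Rel1 ∩ Rel2 → Rel2. The join is lossless.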